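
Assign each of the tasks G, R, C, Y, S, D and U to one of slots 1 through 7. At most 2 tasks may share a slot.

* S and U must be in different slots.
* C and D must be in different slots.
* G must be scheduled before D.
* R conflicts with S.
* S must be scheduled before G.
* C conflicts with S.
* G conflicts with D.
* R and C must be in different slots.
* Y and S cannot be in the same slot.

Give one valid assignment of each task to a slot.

D=3, C=4, G=2, U=4, S=1, Y=3, R=2

Checking: S(1) before G(2); G(2) before D(3); G(2) != D(3); C(4) != S(1); S(1) != U(4); Y(3) != S(1); R(2) != C(4); C(4) != D(3); R(2) != S(1); max 2 per slot (cap 2).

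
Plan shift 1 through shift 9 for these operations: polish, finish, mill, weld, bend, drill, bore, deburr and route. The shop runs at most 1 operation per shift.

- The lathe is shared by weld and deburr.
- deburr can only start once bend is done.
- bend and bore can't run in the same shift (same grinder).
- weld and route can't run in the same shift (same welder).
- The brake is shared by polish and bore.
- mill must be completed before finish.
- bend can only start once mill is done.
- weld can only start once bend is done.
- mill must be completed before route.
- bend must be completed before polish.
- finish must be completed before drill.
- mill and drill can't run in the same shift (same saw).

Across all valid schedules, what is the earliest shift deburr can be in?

shift 3

Precedence pushes deburr to at least shift 3.
deburr at shift 3 is achievable: weld in shift 6; bend in shift 2; route in shift 8; finish in shift 4; deburr in shift 3; drill in shift 7; bore in shift 9; polish in shift 5; mill in shift 1.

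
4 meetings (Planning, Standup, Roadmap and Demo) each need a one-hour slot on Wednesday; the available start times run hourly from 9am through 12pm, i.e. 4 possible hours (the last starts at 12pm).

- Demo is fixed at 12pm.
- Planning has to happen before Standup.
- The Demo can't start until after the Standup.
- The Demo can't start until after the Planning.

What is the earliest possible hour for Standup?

10am

Precedence pushes Standup to at least 10am; downstream work caps Standup at 11am.
Standup at 10am is achievable: Roadmap=9am; Standup=10am; Demo=12pm; Planning=9am.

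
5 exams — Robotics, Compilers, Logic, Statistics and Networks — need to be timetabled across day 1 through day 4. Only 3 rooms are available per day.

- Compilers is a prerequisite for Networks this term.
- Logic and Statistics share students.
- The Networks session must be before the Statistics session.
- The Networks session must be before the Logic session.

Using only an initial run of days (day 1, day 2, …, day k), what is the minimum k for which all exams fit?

4 days

The precedence chain requires at least 3 distinct days.
With at most 3 per day and 5 exams, at least 2 days are needed.
Could 3 days be enough, i.e. nothing placed later than day 3? No: Networks must come after Compilers (at day 1 or later) → {day 2, day 3}; Logic must come after Networks (at day 2 or later) → {day 3}; Networks must come before Logic (at day 3 or earlier) → {day 2}; Statistics must come after Networks (at day 2 or later) → {day 3}; Statistics can't share with Logic (day 3) → nothing is left.
So 3 days is not enough.
4 works (last occupied day: day 4): for example Compilers -> day 1; Robotics -> day 1; Networks -> day 2; Logic -> day 3; Statistics -> day 4.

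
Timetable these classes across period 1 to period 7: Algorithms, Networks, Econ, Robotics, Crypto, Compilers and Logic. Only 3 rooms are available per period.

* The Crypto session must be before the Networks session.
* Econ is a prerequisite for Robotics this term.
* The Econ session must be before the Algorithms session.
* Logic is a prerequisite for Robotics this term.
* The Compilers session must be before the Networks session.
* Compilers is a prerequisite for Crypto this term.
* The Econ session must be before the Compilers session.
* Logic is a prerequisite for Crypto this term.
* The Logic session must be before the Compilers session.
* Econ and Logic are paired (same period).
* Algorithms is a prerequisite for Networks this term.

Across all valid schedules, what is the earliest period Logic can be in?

period 1

Downstream work caps Logic at period 4.
Logic at period 1 is achievable: Crypto -> period 3, Compilers -> period 2, Algorithms -> period 2, Robotics -> period 2, Networks -> period 4, Econ -> period 1, Logic -> period 1.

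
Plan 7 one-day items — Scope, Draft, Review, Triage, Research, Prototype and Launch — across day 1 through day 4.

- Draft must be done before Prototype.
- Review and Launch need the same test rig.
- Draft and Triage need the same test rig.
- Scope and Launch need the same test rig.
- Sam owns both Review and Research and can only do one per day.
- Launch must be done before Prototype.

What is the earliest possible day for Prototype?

Precedence pushes Prototype to at least day 2.
Prototype at day 2 is achievable: Launch in day 1; Scope in day 2; Draft in day 1; Research in day 1; Prototype in day 2; Review in day 2; Triage in day 2.

day 2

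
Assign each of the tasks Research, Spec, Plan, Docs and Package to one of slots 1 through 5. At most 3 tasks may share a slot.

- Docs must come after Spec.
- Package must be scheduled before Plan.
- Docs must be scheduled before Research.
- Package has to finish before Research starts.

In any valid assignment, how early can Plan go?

Precedence pushes Plan to at least 2.
Plan at 2 is achievable: Research in 3, Package in 1, Spec in 1, Plan in 2, Docs in 2.

2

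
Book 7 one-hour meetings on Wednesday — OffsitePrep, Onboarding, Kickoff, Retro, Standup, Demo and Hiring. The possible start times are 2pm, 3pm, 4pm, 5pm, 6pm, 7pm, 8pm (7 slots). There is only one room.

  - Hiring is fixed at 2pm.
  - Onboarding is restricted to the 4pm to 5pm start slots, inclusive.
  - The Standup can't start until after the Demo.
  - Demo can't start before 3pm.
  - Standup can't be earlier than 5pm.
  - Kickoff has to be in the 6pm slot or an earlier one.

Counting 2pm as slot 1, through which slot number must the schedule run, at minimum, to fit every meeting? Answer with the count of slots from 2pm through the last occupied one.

7

The precedence chain requires at least 2 distinct slots.
With at most 1 per slot and 7 meetings, at least 7 slots are needed.
Standup can't be placed before 5pm — that is slot 4 counting from 2pm — so the schedule must run through at least 4 slots.
7 works (last occupied slot: 8pm): for example Hiring -> 2pm; Kickoff -> 6pm; Retro -> 8pm; Onboarding -> 4pm; OffsitePrep -> 7pm; Demo -> 3pm; Standup -> 5pm.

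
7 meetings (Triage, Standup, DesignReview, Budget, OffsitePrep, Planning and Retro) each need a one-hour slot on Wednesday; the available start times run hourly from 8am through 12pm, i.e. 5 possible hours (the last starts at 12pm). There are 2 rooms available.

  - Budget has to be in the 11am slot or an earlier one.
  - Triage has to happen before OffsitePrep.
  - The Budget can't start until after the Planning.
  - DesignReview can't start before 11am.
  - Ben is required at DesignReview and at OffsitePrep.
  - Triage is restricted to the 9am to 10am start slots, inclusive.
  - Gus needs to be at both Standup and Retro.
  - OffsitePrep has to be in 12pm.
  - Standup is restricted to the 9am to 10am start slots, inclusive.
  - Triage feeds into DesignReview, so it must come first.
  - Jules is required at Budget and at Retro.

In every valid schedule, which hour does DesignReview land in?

11am

DesignReview's window is 11am–12pm.
OffsitePrep is fixed at 12pm, and DesignReview can't share a hour with OffsitePrep.
So DesignReview must be 11am.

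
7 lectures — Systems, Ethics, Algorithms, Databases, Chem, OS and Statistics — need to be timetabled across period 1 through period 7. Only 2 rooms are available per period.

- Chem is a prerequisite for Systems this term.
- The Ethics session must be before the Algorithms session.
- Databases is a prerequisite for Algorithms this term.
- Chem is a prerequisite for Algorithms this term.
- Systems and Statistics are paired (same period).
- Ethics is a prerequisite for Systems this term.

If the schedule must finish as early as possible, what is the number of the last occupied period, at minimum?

period 4

The precedence chain requires at least 2 distinct periods.
With at most 2 per period and 7 lectures, at least 4 periods are needed.
4 works (last occupied period: period 4): for example Ethics -> period 1, Systems -> period 4, Algorithms -> period 3, Statistics -> period 4, Databases -> period 2, Chem -> period 1, OS -> period 2.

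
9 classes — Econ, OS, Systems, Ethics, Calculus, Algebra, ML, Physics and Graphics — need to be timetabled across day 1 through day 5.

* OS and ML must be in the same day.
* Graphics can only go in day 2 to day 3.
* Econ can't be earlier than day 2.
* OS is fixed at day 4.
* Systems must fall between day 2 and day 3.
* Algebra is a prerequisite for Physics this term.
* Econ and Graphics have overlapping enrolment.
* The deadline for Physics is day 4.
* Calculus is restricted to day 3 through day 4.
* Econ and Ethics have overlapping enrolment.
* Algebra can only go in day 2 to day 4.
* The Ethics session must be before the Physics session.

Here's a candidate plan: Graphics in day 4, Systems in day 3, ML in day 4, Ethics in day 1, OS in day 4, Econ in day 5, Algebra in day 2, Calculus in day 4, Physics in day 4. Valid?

No — it violates: Graphics can only go in day 2 to day 3

The deadline for Physics is day 4 — holds.
Graphics can only go in day 2 to day 3 — violated.
Calculus is restricted to day 3 through day 4 — holds.
OS and ML must be in the same day — holds.
Econ can't be earlier than day 2 — holds.
Algebra is a prerequisite for Physics this term — holds.
Econ and Ethics have overlapping enrolment — holds.
Econ and Graphics have overlapping enrolment — holds.
Algebra can only go in day 2 to day 4 — holds.
Systems must fall between day 2 and day 3 — holds.
OS is fixed at day 4 — holds.
The Ethics session must be before the Physics session — holds.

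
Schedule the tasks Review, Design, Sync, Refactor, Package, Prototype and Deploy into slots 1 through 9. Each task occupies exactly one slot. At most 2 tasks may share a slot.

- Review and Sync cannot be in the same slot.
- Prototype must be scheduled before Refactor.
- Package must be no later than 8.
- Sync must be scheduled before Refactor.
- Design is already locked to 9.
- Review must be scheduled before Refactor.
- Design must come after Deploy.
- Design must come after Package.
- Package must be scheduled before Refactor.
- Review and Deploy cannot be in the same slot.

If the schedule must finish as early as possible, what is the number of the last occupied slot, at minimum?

slot 9

The precedence chain requires at least 2 distinct slots.
With at most 2 per slot and 7 tasks, at least 4 slots are needed.
Design can't be placed before 9, so the schedule must run through at least slot 9.
9 works (last occupied slot: 9): for example Package=1, Deploy=3, Prototype=2, Refactor=3, Sync=2, Review=1, Design=9.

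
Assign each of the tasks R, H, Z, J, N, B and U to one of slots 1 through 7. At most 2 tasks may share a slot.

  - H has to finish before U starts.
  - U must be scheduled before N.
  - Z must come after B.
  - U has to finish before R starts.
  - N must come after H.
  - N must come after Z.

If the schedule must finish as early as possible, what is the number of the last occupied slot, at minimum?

slot 4

The precedence chain requires at least 3 distinct slots.
With at most 2 per slot and 7 tasks, at least 4 slots are needed.
4 works (last occupied slot: 4): for example N -> 3, H -> 1, B -> 1, J -> 4, R -> 3, U -> 2, Z -> 2.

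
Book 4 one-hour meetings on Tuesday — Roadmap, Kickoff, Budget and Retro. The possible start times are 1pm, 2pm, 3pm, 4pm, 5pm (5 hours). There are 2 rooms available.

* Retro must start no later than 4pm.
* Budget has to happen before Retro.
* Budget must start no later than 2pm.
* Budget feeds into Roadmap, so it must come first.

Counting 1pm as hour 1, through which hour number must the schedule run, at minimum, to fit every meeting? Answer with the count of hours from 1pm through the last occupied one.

2 hours

The precedence chain requires at least 2 distinct hours.
With at most 2 per hour and 4 meetings, at least 2 hours are needed.
2 works (last occupied hour: 2pm): for example Retro in 2pm; Kickoff in 1pm; Budget in 1pm; Roadmap in 2pm.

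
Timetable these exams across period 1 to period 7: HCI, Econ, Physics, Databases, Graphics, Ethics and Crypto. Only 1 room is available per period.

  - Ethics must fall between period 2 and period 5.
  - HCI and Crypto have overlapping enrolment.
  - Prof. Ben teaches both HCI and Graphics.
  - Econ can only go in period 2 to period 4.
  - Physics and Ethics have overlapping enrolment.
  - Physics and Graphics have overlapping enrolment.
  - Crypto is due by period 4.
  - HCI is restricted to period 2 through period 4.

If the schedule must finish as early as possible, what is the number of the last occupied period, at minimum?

7

With at most 1 per period and 7 exams, at least 7 periods are needed.
HCI can't be placed before period 2, so the schedule must run through at least period 2.
7 works (last occupied period: period 7): for example Crypto in period 1, Ethics in period 4, Databases in period 6, Graphics in period 7, Econ in period 3, HCI in period 2, Physics in period 5.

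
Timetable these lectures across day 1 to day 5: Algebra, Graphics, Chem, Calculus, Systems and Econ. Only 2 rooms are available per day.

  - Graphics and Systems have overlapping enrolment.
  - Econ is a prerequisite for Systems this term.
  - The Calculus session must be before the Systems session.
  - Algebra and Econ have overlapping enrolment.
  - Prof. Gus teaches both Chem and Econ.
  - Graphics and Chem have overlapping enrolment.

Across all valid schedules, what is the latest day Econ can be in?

Downstream work caps Econ at day 4.
Econ at day 4 is achievable: Chem in day 3, Calculus in day 1, Algebra in day 1, Graphics in day 2, Econ in day 4, Systems in day 5.

day 4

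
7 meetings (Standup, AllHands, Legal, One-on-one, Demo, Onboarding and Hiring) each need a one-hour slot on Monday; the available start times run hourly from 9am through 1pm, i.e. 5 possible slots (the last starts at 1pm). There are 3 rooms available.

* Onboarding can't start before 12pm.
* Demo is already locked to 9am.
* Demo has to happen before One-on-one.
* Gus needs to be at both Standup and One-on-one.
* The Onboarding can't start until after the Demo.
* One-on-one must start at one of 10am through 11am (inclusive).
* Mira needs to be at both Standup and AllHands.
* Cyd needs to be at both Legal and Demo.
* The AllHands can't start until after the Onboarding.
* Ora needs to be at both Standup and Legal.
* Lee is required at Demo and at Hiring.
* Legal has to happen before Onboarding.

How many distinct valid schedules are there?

40

Splitting on Standup: it can be 9am (16), 10am (4), 11am (4), 12pm (16). Listing each branch's schedules as (AllHands, Legal, One-on-one, Demo, Onboarding, Hiring):
Standup=9am: (1pm,10am,10am,9am,12pm,10am) (1pm,10am,10am,9am,12pm,11am) (1pm,10am,10am,9am,12pm,12pm) (1pm,10am,10am,9am,12pm,1pm) (1pm,10am,11am,9am,12pm,10am) (1pm,10am,11am,9am,12pm,11am) (1pm,10am,11am,9am,12pm,12pm) (1pm,10am,11am,9am,12pm,1pm) (1pm,11am,10am,9am,12pm,10am) (1pm,11am,10am,9am,12pm,11am) (1pm,11am,10am,9am,12pm,12pm) (1pm,11am,10am,9am,12pm,1pm) (1pm,11am,11am,9am,12pm,10am) (1pm,11am,11am,9am,12pm,11am) (1pm,11am,11am,9am,12pm,12pm) (1pm,11am,11am,9am,12pm,1pm) — 16.
Standup=10am: (1pm,11am,11am,9am,12pm,10am) (1pm,11am,11am,9am,12pm,11am) (1pm,11am,11am,9am,12pm,12pm) (1pm,11am,11am,9am,12pm,1pm) — 4.
Standup=11am: (1pm,10am,10am,9am,12pm,10am) (1pm,10am,10am,9am,12pm,11am) (1pm,10am,10am,9am,12pm,12pm) (1pm,10am,10am,9am,12pm,1pm) — 4.
Standup=12pm: (1pm,10am,10am,9am,12pm,10am) (1pm,10am,10am,9am,12pm,11am) (1pm,10am,10am,9am,12pm,12pm) (1pm,10am,10am,9am,12pm,1pm) (1pm,10am,11am,9am,12pm,10am) (1pm,10am,11am,9am,12pm,11am) (1pm,10am,11am,9am,12pm,12pm) (1pm,10am,11am,9am,12pm,1pm) (1pm,11am,10am,9am,12pm,10am) (1pm,11am,10am,9am,12pm,11am) (1pm,11am,10am,9am,12pm,12pm) (1pm,11am,10am,9am,12pm,1pm) (1pm,11am,11am,9am,12pm,10am) (1pm,11am,11am,9am,12pm,11am) (1pm,11am,11am,9am,12pm,12pm) (1pm,11am,11am,9am,12pm,1pm) — 16.
Summing: 16 + 4 + 4 + 16 = 40.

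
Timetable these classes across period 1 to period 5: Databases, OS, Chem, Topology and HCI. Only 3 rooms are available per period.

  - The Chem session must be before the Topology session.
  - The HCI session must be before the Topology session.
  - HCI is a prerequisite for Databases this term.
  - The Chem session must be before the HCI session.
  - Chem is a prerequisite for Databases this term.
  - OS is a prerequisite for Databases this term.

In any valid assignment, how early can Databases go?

Precedence pushes Databases to at least period 3.
Databases at period 3 is achievable: Databases=period 3, Topology=period 3, HCI=period 2, OS=period 1, Chem=period 1.

period 3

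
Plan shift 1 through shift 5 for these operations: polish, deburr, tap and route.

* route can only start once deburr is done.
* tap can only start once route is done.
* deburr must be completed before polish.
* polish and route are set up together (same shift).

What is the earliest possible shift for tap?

Precedence pushes tap to at least shift 3.
tap at shift 3 is achievable: polish=shift 2; deburr=shift 1; route=shift 2; tap=shift 3.

shift 3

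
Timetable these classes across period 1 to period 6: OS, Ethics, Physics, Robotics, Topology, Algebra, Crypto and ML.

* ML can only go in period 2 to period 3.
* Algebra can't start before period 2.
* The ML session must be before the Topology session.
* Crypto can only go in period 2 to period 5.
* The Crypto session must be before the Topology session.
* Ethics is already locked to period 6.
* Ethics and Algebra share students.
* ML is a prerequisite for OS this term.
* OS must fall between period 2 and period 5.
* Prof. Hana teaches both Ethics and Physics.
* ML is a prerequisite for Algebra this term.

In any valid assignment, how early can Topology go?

Precedence pushes Topology to at least period 3.
Topology at period 3 is achievable: Topology in period 3, Physics in period 1, Crypto in period 2, Algebra in period 3, OS in period 3, Robotics in period 1, Ethics in period 6, ML in period 2.

period 3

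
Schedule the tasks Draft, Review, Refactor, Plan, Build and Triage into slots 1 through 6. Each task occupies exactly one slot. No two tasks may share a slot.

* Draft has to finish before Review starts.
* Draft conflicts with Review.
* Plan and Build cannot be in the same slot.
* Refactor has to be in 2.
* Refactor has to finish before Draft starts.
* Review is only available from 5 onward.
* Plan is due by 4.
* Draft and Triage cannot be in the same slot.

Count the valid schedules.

Splitting on Draft: it can be 3 (8), 4 (8), 5 (6). Listing each branch's schedules as (Review, Refactor, Plan, Build, Triage):
Draft=3: (5,2,1,4,6) (5,2,1,6,4) (5,2,4,1,6) (5,2,4,6,1) (6,2,1,4,5) (6,2,1,5,4) (6,2,4,1,5) (6,2,4,5,1) — 8.
Draft=4: (5,2,1,3,6) (5,2,1,6,3) (5,2,3,1,6) (5,2,3,6,1) (6,2,1,3,5) (6,2,1,5,3) (6,2,3,1,5) (6,2,3,5,1) — 8.
Draft=5: (6,2,1,3,4) (6,2,1,4,3) (6,2,3,1,4) (6,2,3,4,1) (6,2,4,1,3) (6,2,4,3,1) — 6.
Summing: 8 + 8 + 6 = 22.

22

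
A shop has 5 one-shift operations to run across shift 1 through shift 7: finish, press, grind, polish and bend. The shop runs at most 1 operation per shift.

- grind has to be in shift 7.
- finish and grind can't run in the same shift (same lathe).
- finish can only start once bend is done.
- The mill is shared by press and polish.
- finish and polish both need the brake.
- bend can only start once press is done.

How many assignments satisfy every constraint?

Splitting on finish: it can be shift 3 (3), shift 4 (9), shift 5 (18), shift 6 (30). Listing each branch's schedules as (press, grind, polish, bend) by shift number:
finish=shift 3: (1,7,4,2) (1,7,5,2) (1,7,6,2) — 3.
finish=shift 4: (1,7,2,3) (1,7,3,2) (1,7,5,2) (1,7,5,3) (1,7,6,2) (1,7,6,3) (2,7,1,3) (2,7,5,3) (2,7,6,3) — 9.
finish=shift 5: (1,7,2,3) (1,7,2,4) (1,7,3,2) (1,7,3,4) (1,7,4,2) (1,7,4,3) (1,7,6,2) (1,7,6,3) (1,7,6,4) (2,7,1,3) (2,7,1,4) (2,7,3,4) (2,7,4,3) (2,7,6,3) (2,7,6,4) (3,7,1,4) (3,7,2,4) (3,7,6,4) — 18.
finish=shift 6: (1,7,2,3) (1,7,2,4) (1,7,2,5) (1,7,3,2) (1,7,3,4) (1,7,3,5) (1,7,4,2) (1,7,4,3) (1,7,4,5) (1,7,5,2) (1,7,5,3) (1,7,5,4) (2,7,1,3) (2,7,1,4) (2,7,1,5) (2,7,3,4) (2,7,3,5) (2,7,4,3) (2,7,4,5) (2,7,5,3) (2,7,5,4) (3,7,1,4) (3,7,1,5) (3,7,2,4) (3,7,2,5) (3,7,4,5) (3,7,5,4) (4,7,1,5) (4,7,2,5) (4,7,3,5) — 30.
Summing: 3 + 9 + 18 + 30 = 60.

60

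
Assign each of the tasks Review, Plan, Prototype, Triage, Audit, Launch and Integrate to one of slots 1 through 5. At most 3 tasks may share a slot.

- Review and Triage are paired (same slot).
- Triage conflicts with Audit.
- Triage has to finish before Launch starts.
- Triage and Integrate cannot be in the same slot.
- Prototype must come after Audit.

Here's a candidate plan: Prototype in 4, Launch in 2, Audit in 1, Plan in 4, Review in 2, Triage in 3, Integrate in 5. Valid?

Invalid. Triage has to finish before Launch starts.

Triage has to finish before Launch starts — violated.
Prototype must come after Audit — holds.
Review and Triage are paired (same slot) — violated.
Triage conflicts with Audit — holds.
Triage and Integrate cannot be in the same slot — holds.
At most 3 tasks may share a slot — holds.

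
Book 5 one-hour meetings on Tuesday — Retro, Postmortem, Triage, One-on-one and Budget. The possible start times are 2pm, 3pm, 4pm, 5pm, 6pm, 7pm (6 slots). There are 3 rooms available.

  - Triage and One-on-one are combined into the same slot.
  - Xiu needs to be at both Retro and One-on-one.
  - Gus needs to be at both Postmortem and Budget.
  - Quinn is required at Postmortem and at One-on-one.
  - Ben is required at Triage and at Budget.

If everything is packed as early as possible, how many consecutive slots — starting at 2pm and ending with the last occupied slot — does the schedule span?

3 slots

With at most 3 per slot and 5 meetings, at least 2 slots are needed.
Could 2 slots be enough, i.e. nothing placed later than 3pm? No: Postmortem, Triage and Budget must all be in different slots (Postmortem/Triage can't share; Postmortem/Budget can't share; Triage/Budget can't share), but only 2 slots are available: 3 meetings can't fit in 2 distinct slots.
So 2 slots is not enough.
3 works (last occupied slot: 4pm): for example One-on-one -> 3pm, Retro -> 2pm, Budget -> 4pm, Postmortem -> 2pm, Triage -> 3pm.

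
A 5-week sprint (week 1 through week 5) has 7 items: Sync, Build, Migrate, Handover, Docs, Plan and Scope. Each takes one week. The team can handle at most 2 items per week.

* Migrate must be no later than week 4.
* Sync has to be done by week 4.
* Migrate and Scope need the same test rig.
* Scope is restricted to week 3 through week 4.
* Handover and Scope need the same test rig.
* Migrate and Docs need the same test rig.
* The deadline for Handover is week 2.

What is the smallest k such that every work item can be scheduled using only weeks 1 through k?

4

With at most 2 per week and 7 work items, at least 4 weeks are needed.
Scope can't be placed before week 3, so the schedule must run through at least week 3.
4 works (last occupied week: week 4): for example Handover=week 1; Migrate=week 2; Scope=week 3; Sync=week 1; Build=week 2; Docs=week 3; Plan=week 4.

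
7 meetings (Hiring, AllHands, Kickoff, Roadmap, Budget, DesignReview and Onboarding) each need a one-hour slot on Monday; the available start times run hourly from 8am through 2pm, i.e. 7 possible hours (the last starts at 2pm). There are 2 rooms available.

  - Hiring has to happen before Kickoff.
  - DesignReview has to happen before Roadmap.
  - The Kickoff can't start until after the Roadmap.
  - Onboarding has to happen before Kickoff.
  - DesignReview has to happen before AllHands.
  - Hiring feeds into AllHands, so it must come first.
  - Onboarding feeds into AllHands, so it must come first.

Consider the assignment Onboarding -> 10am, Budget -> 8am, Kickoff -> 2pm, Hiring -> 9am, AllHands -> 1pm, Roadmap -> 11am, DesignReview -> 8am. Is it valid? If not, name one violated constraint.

Hiring feeds into AllHands, so it must come first — holds.
There are 2 rooms available — holds.
DesignReview has to happen before Roadmap — holds.
DesignReview has to happen before AllHands — holds.
Onboarding has to happen before Kickoff — holds.
Hiring has to happen before Kickoff — holds.
The Kickoff can't start until after the Roadmap — holds.
Onboarding feeds into AllHands, so it must come first — holds.

Valid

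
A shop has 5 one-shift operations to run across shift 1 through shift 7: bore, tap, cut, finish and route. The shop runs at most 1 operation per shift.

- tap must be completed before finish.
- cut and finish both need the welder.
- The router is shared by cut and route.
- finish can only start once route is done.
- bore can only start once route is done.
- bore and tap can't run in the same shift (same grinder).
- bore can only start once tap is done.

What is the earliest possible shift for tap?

Downstream work caps tap at shift 6.
tap at shift 1 is achievable: route in shift 2; cut in shift 5; bore in shift 3; tap in shift 1; finish in shift 4.

shift 1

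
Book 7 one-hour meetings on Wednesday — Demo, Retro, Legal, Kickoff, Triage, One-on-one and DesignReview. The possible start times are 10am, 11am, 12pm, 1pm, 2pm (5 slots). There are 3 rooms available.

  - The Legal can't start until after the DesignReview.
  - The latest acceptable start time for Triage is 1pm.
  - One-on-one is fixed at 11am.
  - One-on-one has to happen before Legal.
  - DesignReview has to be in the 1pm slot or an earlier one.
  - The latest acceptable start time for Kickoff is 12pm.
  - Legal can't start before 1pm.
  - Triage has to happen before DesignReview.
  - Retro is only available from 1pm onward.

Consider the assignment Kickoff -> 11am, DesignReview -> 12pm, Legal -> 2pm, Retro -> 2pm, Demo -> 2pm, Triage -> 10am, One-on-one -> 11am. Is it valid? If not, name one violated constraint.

One-on-one is fixed at 11am — holds.
DesignReview has to be in the 1pm slot or an earlier one — holds.
There are 3 rooms available — holds.
Retro is only available from 1pm onward — holds.
Legal can't start before 1pm — holds.
The latest acceptable start time for Triage is 1pm — holds.
The Legal can't start until after the DesignReview — holds.
The latest acceptable start time for Kickoff is 12pm — holds.
Triage has to happen before DesignReview — holds.
One-on-one has to happen before Legal — holds.

Yes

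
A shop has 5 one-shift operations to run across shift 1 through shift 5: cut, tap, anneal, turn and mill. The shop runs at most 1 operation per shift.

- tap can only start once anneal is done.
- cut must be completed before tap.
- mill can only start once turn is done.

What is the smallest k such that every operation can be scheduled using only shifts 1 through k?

The precedence chain requires at least 2 distinct shifts.
With at most 1 per shift and 5 operations, at least 5 shifts are needed.
5 works (last occupied shift: shift 5): for example turn -> shift 4; anneal -> shift 2; mill -> shift 5; cut -> shift 1; tap -> shift 3.

5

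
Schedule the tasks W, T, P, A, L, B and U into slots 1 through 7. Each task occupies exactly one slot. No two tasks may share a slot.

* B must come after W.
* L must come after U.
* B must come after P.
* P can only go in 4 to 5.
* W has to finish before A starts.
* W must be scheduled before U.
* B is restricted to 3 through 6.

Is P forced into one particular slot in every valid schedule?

No

P can be 4 (e.g. W=1; P=4; A=3; L=6; T=7; U=2; B=5) or 5 (e.g. L -> 4; B -> 6; A -> 3; T -> 7; P -> 5; U -> 2; W -> 1).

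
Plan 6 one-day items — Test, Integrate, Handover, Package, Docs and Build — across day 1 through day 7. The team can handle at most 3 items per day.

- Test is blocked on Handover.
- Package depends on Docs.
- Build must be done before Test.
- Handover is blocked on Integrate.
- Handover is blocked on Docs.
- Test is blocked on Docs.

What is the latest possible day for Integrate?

day 5

Downstream work caps Integrate at day 5.
Integrate at day 5 is achievable: Docs -> day 1, Handover -> day 6, Integrate -> day 5, Package -> day 2, Build -> day 1, Test -> day 7.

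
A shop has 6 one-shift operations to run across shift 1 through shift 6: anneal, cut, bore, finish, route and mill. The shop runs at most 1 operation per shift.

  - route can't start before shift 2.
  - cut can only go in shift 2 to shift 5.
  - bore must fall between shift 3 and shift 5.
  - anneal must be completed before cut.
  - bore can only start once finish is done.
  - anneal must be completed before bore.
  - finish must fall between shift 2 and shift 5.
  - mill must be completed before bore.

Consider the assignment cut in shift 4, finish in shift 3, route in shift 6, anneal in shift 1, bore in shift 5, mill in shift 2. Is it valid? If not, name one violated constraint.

route can't start before shift 2 — holds.
mill must be completed before bore — holds.
cut can only go in shift 2 to shift 5 — holds.
anneal must be completed before bore — holds.
The shop runs at most 1 operation per shift — holds.
finish must fall between shift 2 and shift 5 — holds.
bore can only start once finish is done — holds.
bore must fall between shift 3 and shift 5 — holds.
anneal must be completed before cut — holds.

Valid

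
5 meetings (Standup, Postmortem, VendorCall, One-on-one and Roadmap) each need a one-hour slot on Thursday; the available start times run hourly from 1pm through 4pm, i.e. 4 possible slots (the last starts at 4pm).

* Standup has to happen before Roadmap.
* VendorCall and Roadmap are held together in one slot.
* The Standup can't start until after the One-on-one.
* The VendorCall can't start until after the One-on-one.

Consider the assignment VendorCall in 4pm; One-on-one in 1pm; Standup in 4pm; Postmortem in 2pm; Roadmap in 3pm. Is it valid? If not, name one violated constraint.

Invalid. Standup has to happen before Roadmap.

The Standup can't start until after the One-on-one — holds.
Standup has to happen before Roadmap — violated.
VendorCall and Roadmap are held together in one slot — violated.
The VendorCall can't start until after the One-on-one — holds.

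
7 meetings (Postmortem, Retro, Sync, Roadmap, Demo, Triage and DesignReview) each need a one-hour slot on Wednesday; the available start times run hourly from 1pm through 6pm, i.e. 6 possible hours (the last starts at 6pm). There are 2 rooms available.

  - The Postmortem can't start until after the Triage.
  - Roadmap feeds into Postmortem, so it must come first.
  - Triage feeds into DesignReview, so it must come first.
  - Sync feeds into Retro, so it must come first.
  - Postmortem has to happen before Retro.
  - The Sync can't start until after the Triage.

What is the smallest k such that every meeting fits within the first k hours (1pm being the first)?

The precedence chain requires at least 3 distinct hours.
With at most 2 per hour and 7 meetings, at least 4 hours are needed.
4 works (last occupied hour: 4pm): for example Postmortem=2pm, Demo=4pm, DesignReview=3pm, Triage=1pm, Sync=2pm, Roadmap=1pm, Retro=3pm.

4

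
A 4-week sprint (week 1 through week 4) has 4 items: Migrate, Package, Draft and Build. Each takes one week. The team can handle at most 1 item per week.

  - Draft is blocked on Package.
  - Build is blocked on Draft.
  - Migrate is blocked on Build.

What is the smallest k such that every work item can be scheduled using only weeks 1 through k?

4

The precedence chain requires at least 4 distinct weeks.
With at most 1 per week and 4 work items, at least 4 weeks are needed.
4 works (last occupied week: week 4): for example Migrate=week 4, Package=week 1, Draft=week 2, Build=week 3.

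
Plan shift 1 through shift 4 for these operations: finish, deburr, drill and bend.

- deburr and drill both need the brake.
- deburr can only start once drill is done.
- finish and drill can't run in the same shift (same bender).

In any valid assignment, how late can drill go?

Downstream work caps drill at shift 3.
drill at shift 3 is achievable: finish=shift 1, drill=shift 3, bend=shift 1, deburr=shift 4.

shift 3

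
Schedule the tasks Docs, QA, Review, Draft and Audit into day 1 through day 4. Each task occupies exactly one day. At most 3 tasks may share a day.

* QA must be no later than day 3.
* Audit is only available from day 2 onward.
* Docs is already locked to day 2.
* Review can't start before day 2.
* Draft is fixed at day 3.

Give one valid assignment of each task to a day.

Draft=day 3; Docs=day 2; QA=day 1; Audit=day 2; Review=day 2

Checking: Draft=day 3 in [day 3,day 3]; Docs=day 2 in [day 2,day 2]; QA=day 1 in [day 1,day 3]; Review=day 2 in [day 2,day 4]; Audit=day 2 in [day 2,day 4]; max 3 per day (cap 3).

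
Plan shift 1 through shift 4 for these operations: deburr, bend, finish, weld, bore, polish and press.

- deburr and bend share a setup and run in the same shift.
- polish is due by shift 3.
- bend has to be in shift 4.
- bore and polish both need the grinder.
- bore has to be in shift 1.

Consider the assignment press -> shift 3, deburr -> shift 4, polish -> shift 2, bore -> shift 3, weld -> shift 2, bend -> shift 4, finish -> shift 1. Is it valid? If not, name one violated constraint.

Invalid. bore has to be in shift 1.

bore and polish both need the grinder — holds.
polish is due by shift 3 — holds.
bore has to be in shift 1 — violated.
bend has to be in shift 4 — holds.
deburr and bend share a setup and run in the same shift — holds.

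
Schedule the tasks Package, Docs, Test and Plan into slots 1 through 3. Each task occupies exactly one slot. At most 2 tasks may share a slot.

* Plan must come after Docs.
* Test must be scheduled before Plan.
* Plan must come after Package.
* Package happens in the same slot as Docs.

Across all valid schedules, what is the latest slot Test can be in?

2

Downstream work caps Test at 2.
Test at 2 is achievable: Plan in 3; Test in 2; Package in 1; Docs in 1.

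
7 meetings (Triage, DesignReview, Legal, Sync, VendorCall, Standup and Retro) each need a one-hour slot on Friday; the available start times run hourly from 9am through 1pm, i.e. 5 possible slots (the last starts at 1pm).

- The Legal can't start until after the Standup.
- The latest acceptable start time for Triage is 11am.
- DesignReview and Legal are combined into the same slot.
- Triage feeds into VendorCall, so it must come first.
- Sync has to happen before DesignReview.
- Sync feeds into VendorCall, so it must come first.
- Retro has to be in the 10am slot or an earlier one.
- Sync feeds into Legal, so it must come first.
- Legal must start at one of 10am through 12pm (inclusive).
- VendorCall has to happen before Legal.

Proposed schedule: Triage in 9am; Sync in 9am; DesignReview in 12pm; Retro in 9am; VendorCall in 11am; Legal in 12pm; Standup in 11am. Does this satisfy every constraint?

The Legal can't start until after the Standup — holds.
Retro has to be in the 10am slot or an earlier one — holds.
Triage feeds into VendorCall, so it must come first — holds.
Sync feeds into VendorCall, so it must come first — holds.
Sync feeds into Legal, so it must come first — holds.
The latest acceptable start time for Triage is 11am — holds.
DesignReview and Legal are combined into the same slot — holds.
VendorCall has to happen before Legal — holds.
Legal must start at one of 10am through 12pm (inclusive) — holds.
Sync has to happen before DesignReview — holds.

Valid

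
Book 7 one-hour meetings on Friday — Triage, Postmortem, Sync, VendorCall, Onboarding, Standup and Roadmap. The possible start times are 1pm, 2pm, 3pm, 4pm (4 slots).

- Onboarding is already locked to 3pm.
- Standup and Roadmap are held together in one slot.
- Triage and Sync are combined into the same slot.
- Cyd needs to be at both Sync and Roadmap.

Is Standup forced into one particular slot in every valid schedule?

No

Standup can be 1pm (e.g. Roadmap -> 1pm, Standup -> 1pm, Triage -> 2pm, Sync -> 2pm, Postmortem -> 1pm, VendorCall -> 1pm, Onboarding -> 3pm) or 2pm (e.g. Postmortem=1pm, Triage=1pm, Standup=2pm, Sync=1pm, Roadmap=2pm, VendorCall=1pm, Onboarding=3pm).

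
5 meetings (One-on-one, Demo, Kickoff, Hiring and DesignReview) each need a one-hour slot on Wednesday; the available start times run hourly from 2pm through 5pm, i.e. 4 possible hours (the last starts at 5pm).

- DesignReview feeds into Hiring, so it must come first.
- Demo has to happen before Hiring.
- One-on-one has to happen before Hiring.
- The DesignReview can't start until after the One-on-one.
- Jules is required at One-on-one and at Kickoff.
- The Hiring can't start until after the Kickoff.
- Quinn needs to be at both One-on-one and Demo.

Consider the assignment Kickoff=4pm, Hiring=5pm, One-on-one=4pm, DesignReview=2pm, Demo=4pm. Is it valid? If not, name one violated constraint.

The Hiring can't start until after the Kickoff — holds.
The DesignReview can't start until after the One-on-one — violated.
Quinn needs to be at both One-on-one and Demo — violated.
Demo has to happen before Hiring — holds.
Jules is required at One-on-one and at Kickoff — violated.
DesignReview feeds into Hiring, so it must come first — holds.
One-on-one has to happen before Hiring — holds.

Invalid. The DesignReview can't start until after the One-on-one.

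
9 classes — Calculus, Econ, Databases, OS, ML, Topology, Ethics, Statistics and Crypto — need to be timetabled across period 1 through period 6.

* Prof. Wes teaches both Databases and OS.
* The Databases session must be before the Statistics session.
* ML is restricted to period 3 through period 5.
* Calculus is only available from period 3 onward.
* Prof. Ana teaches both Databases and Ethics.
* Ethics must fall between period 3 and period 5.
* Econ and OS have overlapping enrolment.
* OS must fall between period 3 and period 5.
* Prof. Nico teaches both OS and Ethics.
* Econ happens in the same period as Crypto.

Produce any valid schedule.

ML=period 3; Econ=period 1; Topology=period 1; Ethics=period 4; OS=period 3; Statistics=period 2; Calculus=period 3; Databases=period 1; Crypto=period 1

Checking: Databases(period 1) before Statistics(period 2); Databases(period 1) != OS(period 3); Econ(period 1) != OS(period 3); Databases(period 1) != Ethics(period 4); OS(period 3) != Ethics(period 4); Econ = Crypto = period 1; Ethics=period 4 in [period 3,period 5]; OS=period 3 in [period 3,period 5]; Calculus=period 3 in [period 3,period 6]; ML=period 3 in [period 3,period 5].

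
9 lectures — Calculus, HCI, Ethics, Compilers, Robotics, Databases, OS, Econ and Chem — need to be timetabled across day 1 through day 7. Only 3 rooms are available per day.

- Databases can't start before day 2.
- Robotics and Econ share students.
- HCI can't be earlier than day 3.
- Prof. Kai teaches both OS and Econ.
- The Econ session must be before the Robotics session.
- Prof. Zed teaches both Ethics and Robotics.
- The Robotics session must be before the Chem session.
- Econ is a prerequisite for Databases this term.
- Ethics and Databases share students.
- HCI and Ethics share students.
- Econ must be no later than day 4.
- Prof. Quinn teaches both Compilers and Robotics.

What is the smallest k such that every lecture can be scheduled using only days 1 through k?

3 days

The precedence chain requires at least 3 distinct days.
With at most 3 per day and 9 lectures, at least 3 days are needed.
3 works (last occupied day: day 3): for example Econ in day 1, Robotics in day 2, HCI in day 3, Chem in day 3, Ethics in day 1, OS in day 2, Calculus in day 1, Compilers in day 3, Databases in day 2.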